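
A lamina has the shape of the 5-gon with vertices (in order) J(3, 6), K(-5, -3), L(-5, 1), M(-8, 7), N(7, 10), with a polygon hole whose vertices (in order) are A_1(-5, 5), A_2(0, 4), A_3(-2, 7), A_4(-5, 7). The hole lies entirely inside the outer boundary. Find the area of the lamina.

62

Outer boundary:
Apply the shoelace (surveyor's) formula: 2A = Σ (x_i·y_{i+1} − x_{i+1}·y_i), indices taken mod 5.
Cross-terms: 21, -20, -27, -129, 12  ⇒  Σ = -143
Area = |Σ|/2 = 71.5.
Hole:
A_1→A_2: (-5)(4) − (0)(5) = -20
A_2→A_3: (0)(7) − (-2)(4) = 8
A_3→A_4: (-2)(7) − (-5)(7) = 21
A_4→A_1: (-5)(5) − (-5)(7) = 10
Σ = 19
Area = |Σ|/2 = 9.5.
Net area = 71.5 − 9.5 = 62.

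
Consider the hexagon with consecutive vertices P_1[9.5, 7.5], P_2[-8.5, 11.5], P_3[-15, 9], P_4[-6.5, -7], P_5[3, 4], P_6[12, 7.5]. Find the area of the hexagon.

Apply Gauss's area formula: 2A = Σ (x_i·y_{i+1} − x_{i+1}·y_i), indices taken mod 6.
Cross-terms: 173, 96, 163.5, -5, -25.5, 18.75  ⇒  Σ = 420.75
Area = |Σ|/2 = 210.375.

210.375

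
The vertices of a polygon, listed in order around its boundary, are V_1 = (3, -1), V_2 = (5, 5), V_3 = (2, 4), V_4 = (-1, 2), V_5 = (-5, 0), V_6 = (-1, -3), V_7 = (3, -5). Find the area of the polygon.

Cross-terms: 20, 10, 8, 10, 15, 14, 12  ⇒  Σ = 89
Area = |Σ|/2 = 44.5.

44.5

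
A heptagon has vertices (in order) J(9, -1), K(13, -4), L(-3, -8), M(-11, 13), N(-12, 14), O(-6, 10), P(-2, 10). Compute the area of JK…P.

214

Apply the shoelace formula: 2A = Σ (x_i·y_{i+1} − x_{i+1}·y_i), indices taken mod 7.
Cross-terms: -23, -116, -127, 2, -36, -40, -88  ⇒  Σ = -428
Area = |Σ|/2 = 214.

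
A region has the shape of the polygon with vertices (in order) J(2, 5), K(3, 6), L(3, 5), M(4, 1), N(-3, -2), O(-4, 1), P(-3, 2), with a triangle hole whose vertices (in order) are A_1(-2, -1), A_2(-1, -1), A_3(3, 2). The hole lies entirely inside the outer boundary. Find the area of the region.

30

Outer boundary:
Apply the shoelace (surveyor's) formula: 2A = Σ (x_i·y_{i+1} − x_{i+1}·y_i), indices taken mod 7.
J→K: (2)(6) − (3)(5) = -3
K→L: (3)(5) − (3)(6) = -3
L→M: (3)(1) − (4)(5) = -17
M→N: (4)(-2) − (-3)(1) = -5
N→O: (-3)(1) − (-4)(-2) = -11
O→P: (-4)(2) − (-3)(1) = -5
P→J: (-3)(5) − (2)(2) = -19
Σ = -63
Area = |Σ|/2 = 31.5.
Hole:
Apply the shoelace (surveyor's) formula: 2A = Σ (x_i·y_{i+1} − x_{i+1}·y_i), indices taken mod 3.
A_1→A_2: (-2)(-1) − (-1)(-1) = 1
A_2→A_3: (-1)(2) − (3)(-1) = 1
A_3→A_1: (3)(-1) − (-2)(2) = 1
Σ = 3
Area = |Σ|/2 = 1.5.
Net area = 31.5 − 1.5 = 30.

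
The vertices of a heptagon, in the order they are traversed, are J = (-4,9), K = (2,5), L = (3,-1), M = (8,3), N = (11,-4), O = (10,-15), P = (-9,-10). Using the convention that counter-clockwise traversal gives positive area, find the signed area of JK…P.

Σ = (-38) + (-17) + (17) + (-65) + (-125) + (-235) + (-121) = -584
Signed area = Σ/2 = -292 (negative ⇒ clockwise traversal).

-292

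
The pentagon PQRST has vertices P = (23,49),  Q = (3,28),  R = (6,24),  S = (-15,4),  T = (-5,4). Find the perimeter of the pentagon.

|PQ| = √((-20)² + (-21)²) = √841 = 29
|QR| = √((3)² + (-4)²) = √25 = 5
|RS| = √((-21)² + (-20)²) = √841 = 29
|ST| = √((10)² + (0)²) = √100 = 10
|TP| = √((28)² + (45)²) = √2809 = 53
Perimeter = 29 + 5 + 29 + 10 + 53 = 126.

126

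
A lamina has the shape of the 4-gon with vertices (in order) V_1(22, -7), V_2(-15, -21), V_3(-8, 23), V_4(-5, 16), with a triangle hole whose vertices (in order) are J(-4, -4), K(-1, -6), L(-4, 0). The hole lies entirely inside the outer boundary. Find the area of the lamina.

Outer boundary:
Σ = (-567) + (-513) + (-13) + (-317) = -1410
Area = |Σ|/2 = 705.
Hole:
Σ = (20) + (-24) + (16) = 12
Area = |Σ|/2 = 6.
Net area = 705 − 6 = 699.

699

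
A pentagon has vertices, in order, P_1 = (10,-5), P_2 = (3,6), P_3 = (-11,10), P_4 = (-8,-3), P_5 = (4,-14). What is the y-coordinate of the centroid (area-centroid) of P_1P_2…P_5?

Apply the surveyor's formula. First the cross-terms c_i = x_i·y_{i+1} − x_{i+1}·y_i:
  75, 96, 113, 124, 120  ⇒  2A = 528, A = 264.
Then Σ (y_i + y_{i+1})·c_i = -1986, so ȳ = -1986 / (6·264) = -331/264.

-331/264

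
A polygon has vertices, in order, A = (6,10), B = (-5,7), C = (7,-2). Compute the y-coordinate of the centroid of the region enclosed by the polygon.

5

Apply the shoelace formula. First the cross-terms c_i = x_i·y_{i+1} − x_{i+1}·y_i:
  92, -39, 82  ⇒  2A = 135, A = 67.5.
Then Σ (y_i + y_{i+1})·c_i = 2025, so ȳ = 2025 / (6·67.5) = 5.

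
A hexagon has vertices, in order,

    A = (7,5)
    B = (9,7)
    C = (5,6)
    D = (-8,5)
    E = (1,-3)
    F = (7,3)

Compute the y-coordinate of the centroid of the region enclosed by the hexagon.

Apply the surveyor's formula. First the cross-terms c_i = x_i·y_{i+1} − x_{i+1}·y_i:
  4, 19, 73, 19, 24, 14  ⇒  2A = 153, A = 76.5.
Then Σ (y_i + y_{i+1})·c_i = 1248, so ȳ = 1248 / (6·76.5) = 416/153.

416/153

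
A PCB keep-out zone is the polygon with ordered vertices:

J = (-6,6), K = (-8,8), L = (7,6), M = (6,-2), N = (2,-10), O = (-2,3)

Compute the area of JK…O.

Apply the surveyor's formula: 2A = Σ (x_i·y_{i+1} − x_{i+1}·y_i), indices taken mod 6.
Σ = (0) + (-104) + (-50) + (-56) + (-14) + (6) = -218
Area = |Σ|/2 = 109.

109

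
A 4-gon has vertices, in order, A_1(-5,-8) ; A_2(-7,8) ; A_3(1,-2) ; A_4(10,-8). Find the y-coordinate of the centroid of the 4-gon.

-34/11

Apply Gauss's area formula. First the cross-terms c_i = x_i·y_{i+1} − x_{i+1}·y_i:
  -96, 6, 12, -120  ⇒  2A = -198, A = -99.
Then Σ (y_i + y_{i+1})·c_i = 1836, so ȳ = 1836 / (6·(-99)) = -34/11.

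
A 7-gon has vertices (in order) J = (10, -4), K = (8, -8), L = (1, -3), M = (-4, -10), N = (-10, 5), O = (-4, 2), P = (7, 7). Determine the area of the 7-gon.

173

J→K: (10)(-8) − (8)(-4) = -48
K→L: (8)(-3) − (1)(-8) = -16
L→M: (1)(-10) − (-4)(-3) = -22
M→N: (-4)(5) − (-10)(-10) = -120
N→O: (-10)(2) − (-4)(5) = 0
O→P: (-4)(7) − (7)(2) = -42
P→J: (7)(-4) − (10)(7) = -98
Σ = -346
Area = |Σ|/2 = 173.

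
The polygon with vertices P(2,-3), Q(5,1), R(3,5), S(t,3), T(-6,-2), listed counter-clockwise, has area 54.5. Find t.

-3

The doubled signed area Σ (x_i y_{i+1} − x_{i+1} y_i) is linear in t.
With t=0 it equals 88; the coefficient of t is -7 (from the two edges through S).
So -7·t + 88 = 2·54.5 = 109 ⇒ t = -3.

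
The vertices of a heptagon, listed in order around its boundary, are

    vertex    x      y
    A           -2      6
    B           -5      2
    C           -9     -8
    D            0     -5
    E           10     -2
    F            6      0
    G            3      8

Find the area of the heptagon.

Cross-terms: 26, 58, 45, 50, 12, 48, 34  ⇒  Σ = 273
Area = |Σ|/2 = 136.5.

136.5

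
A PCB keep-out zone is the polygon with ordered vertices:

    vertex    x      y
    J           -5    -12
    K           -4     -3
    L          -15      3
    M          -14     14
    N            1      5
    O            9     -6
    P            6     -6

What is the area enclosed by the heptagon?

Apply Gauss's area formula: 2A = Σ (x_i·y_{i+1} − x_{i+1}·y_i), indices taken mod 7.
Cross-terms: -33, -57, -168, -84, -51, -18, -102  ⇒  Σ = -513
Area = |Σ|/2 = 256.5.

256.5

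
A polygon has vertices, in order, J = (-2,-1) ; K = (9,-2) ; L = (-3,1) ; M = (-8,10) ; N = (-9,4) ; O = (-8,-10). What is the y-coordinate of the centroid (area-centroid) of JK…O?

-4/27

Apply the shoelace formula. First the cross-terms c_i = x_i·y_{i+1} − x_{i+1}·y_i:
  13, 3, -22, 58, 122, -12  ⇒  2A = 162, A = 81.
Then Σ (y_i + y_{i+1})·c_i = -72, so ȳ = -72 / (6·81) = -4/27.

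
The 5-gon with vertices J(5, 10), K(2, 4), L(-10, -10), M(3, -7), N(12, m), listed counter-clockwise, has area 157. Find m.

The doubled signed area Σ (x_i y_{i+1} − x_{i+1} y_i) is linear in m.
With m=0 it equals 324; the coefficient of m is -2 (from the two edges through N).
So -2·m + 324 = 2·157 = 314 ⇒ m = 5.

5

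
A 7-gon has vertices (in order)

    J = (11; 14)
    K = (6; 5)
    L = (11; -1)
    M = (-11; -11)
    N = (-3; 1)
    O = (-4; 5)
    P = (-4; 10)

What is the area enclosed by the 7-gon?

231.5

Apply the shoelace (surveyor's) formula: 2A = Σ (x_i·y_{i+1} − x_{i+1}·y_i), indices taken mod 7.
Cross-terms: -29, -61, -132, -44, -11, -20, -166  ⇒  Σ = -463
Area = |Σ|/2 = 231.5.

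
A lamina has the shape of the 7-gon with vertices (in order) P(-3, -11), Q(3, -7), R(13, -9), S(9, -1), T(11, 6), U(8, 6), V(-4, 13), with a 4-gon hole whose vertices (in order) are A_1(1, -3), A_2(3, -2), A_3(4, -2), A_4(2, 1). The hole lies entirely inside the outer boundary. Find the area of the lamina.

Outer boundary:
Apply the shoelace (surveyor's) formula: 2A = Σ (x_i·y_{i+1} − x_{i+1}·y_i), indices taken mod 7.
Σ = (54) + (64) + (68) + (65) + (18) + (128) + (83) = 480
Area = |Σ|/2 = 240.
Hole:
A_1→A_2: (1)(-2) − (3)(-3) = 7
A_2→A_3: (3)(-2) − (4)(-2) = 2
A_3→A_4: (4)(1) − (2)(-2) = 8
A_4→A_1: (2)(-3) − (1)(1) = -7
Σ = 10
Area = |Σ|/2 = 5.
Net area = 240 − 5 = 235.

235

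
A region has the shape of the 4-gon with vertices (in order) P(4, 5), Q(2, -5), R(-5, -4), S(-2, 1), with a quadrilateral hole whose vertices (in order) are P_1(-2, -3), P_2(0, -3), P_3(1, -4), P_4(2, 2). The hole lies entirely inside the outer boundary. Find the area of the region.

Outer boundary:
Cross-terms: -30, -33, -13, -14  ⇒  Σ = -90
Area = |Σ|/2 = 45.
Hole:
Apply the shoelace formula: 2A = Σ (x_i·y_{i+1} − x_{i+1}·y_i), indices taken mod 4.
Cross-terms: 6, 3, 10, -2  ⇒  Σ = 17
Area = |Σ|/2 = 8.5.
Net area = 45 − 8.5 = 36.5.

36.5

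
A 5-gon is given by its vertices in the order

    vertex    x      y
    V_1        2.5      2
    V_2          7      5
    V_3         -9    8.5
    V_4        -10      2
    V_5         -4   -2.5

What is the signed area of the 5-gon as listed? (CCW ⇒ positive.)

100.625

Σ = (-1.5) + (104.5) + (67) + (33) + (-1.75) = 201.25
Signed area = Σ/2 = 100.625 (positive ⇒ counter-clockwise traversal).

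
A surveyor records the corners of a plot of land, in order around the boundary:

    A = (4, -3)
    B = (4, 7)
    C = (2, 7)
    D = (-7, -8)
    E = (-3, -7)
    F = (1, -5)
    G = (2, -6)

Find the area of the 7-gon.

78

A→B: (4)(7) − (4)(-3) = 40
B→C: (4)(7) − (2)(7) = 14
C→D: (2)(-8) − (-7)(7) = 33
D→E: (-7)(-7) − (-3)(-8) = 25
E→F: (-3)(-5) − (1)(-7) = 22
F→G: (1)(-6) − (2)(-5) = 4
G→A: (2)(-3) − (4)(-6) = 18
Σ = 156
Area = |Σ|/2 = 78.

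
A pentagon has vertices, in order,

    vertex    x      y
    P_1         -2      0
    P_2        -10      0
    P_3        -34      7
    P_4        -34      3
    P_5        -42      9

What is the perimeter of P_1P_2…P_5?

|P_1P_2| = √((-8)² + (0)²) = √64 = 8
|P_2P_3| = √((-24)² + (7)²) = √625 = 25
|P_3P_4| = √((0)² + (-4)²) = √16 = 4
|P_4P_5| = √((-8)² + (6)²) = √100 = 10
|P_5P_1| = √((40)² + (-9)²) = √1681 = 41
Perimeter = 8 + 25 + 4 + 10 + 41 = 88.

88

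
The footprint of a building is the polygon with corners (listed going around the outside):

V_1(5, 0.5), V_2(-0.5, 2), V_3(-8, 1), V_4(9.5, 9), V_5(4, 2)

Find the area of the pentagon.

40.375

Apply the shoelace (surveyor's) formula: 2A = Σ (x_i·y_{i+1} − x_{i+1}·y_i), indices taken mod 5.
Σ = (10.25) + (15.5) + (-81.5) + (-17) + (-8) = -80.75
Area = |Σ|/2 = 40.375.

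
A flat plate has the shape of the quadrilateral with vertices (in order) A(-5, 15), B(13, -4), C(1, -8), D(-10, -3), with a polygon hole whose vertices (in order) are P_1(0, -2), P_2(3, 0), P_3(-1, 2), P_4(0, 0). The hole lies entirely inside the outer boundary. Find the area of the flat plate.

255.5

Outer boundary:
Apply Gauss's area formula: 2A = Σ (x_i·y_{i+1} − x_{i+1}·y_i), indices taken mod 4.
Σ = (-175) + (-100) + (-83) + (-165) = -523
Area = |Σ|/2 = 261.5.
Hole:
Apply the shoelace formula: 2A = Σ (x_i·y_{i+1} − x_{i+1}·y_i), indices taken mod 4.
Σ = (6) + (6) + (0) + (0) = 12
Area = |Σ|/2 = 6.
Net area = 261.5 − 6 = 255.5.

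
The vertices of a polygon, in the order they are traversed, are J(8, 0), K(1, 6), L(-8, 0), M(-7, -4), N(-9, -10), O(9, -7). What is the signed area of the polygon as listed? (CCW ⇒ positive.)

185.5

Apply the surveyor's formula: 2A = Σ (x_i·y_{i+1} − x_{i+1}·y_i), indices taken mod 6.
Σ = (48) + (48) + (32) + (34) + (153) + (56) = 371
Signed area = Σ/2 = 185.5 (positive ⇒ counter-clockwise traversal).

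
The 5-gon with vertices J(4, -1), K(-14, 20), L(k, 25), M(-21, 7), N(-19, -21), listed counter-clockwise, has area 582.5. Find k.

Write out the shoelace sum; only the two edges meeting at L involve k:
2·Area = [((-14)·25 − k·20) + (k·7 − (-21)·25)] + 743
       = -13·k + 918 = 1165
⇒ k = -19.

-19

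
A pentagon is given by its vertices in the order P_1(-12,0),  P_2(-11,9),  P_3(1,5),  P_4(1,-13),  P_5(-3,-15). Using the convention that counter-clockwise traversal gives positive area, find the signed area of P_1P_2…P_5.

Apply the shoelace formula: 2A = Σ (x_i·y_{i+1} − x_{i+1}·y_i), indices taken mod 5.
P_1→P_2: (-12)(9) − (-11)(0) = -108
P_2→P_3: (-11)(5) − (1)(9) = -64
P_3→P_4: (1)(-13) − (1)(5) = -18
P_4→P_5: (1)(-15) − (-3)(-13) = -54
P_5→P_1: (-3)(0) − (-12)(-15) = -180
Σ = -424
Signed area = Σ/2 = -212 (negative ⇒ clockwise traversal).

-212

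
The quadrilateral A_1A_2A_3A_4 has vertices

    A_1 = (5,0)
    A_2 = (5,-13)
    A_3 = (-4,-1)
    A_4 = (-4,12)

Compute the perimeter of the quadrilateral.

56

|A_1A_2| = √((0)² + (-13)²) = √169 = 13
|A_2A_3| = √((-9)² + (12)²) = √225 = 15
|A_3A_4| = √((0)² + (13)²) = √169 = 13
|A_4A_1| = √((9)² + (-12)²) = √225 = 15
Perimeter = 13 + 15 + 13 + 15 = 56.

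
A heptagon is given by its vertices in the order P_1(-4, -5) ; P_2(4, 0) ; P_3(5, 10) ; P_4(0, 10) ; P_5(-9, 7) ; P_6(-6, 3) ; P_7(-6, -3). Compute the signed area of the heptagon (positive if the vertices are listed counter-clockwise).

Apply the shoelace formula: 2A = Σ (x_i·y_{i+1} − x_{i+1}·y_i), indices taken mod 7.
Σ = (20) + (40) + (50) + (90) + (15) + (36) + (18) = 269
Signed area = Σ/2 = 134.5 (positive ⇒ counter-clockwise traversal).

134.5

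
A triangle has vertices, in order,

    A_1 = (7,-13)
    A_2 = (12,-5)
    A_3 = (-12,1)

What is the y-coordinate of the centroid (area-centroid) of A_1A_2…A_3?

-17/3

Apply the shoelace formula. First the cross-terms c_i = x_i·y_{i+1} − x_{i+1}·y_i:
  121, -48, 149  ⇒  2A = 222, A = 111.
Then Σ (y_i + y_{i+1})·c_i = -3774, so ȳ = -3774 / (6·111) = -17/3.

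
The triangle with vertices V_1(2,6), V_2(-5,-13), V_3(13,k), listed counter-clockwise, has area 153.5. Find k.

The doubled signed area Σ (x_i y_{i+1} − x_{i+1} y_i) is linear in k.
With k=0 it equals 251; the coefficient of k is -7 (from the two edges through V_3).
So -7·k + 251 = 2·153.5 = 307 ⇒ k = -8.

-8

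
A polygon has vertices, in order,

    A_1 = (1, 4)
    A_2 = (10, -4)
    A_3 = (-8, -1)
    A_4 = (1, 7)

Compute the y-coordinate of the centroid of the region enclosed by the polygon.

Apply the surveyor's formula. First the cross-terms c_i = x_i·y_{i+1} − x_{i+1}·y_i:
  -44, -42, -55, -3  ⇒  2A = -144, A = -72.
Then Σ (y_i + y_{i+1})·c_i = -153, so ȳ = -153 / (6·(-72)) = 17/48.

17/48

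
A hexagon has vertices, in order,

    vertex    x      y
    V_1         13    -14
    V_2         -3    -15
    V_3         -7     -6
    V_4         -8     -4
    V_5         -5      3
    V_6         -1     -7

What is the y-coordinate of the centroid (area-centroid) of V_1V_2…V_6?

-941/105

Apply the shoelace (surveyor's) formula. First the cross-terms c_i = x_i·y_{i+1} − x_{i+1}·y_i:
  -237, -87, -20, -44, 38, 105  ⇒  2A = -245, A = -122.5.
Then Σ (y_i + y_{i+1})·c_i = 6587, so ȳ = 6587 / (6·(-122.5)) = -941/105.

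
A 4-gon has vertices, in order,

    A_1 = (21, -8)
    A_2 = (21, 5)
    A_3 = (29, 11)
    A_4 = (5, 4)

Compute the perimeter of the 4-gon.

|A_1A_2| = √((0)² + (13)²) = √169 = 13
|A_2A_3| = √((8)² + (6)²) = √100 = 10
|A_3A_4| = √((-24)² + (-7)²) = √625 = 25
|A_4A_1| = √((16)² + (-12)²) = √400 = 20
Perimeter = 13 + 10 + 25 + 20 = 68.

68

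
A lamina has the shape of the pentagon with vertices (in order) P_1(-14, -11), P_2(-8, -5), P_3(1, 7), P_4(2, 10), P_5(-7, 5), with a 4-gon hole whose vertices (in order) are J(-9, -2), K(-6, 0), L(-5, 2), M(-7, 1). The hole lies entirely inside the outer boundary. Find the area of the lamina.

73

Outer boundary:
P_1→P_2: (-14)(-5) − (-8)(-11) = -18
P_2→P_3: (-8)(7) − (1)(-5) = -51
P_3→P_4: (1)(10) − (2)(7) = -4
P_4→P_5: (2)(5) − (-7)(10) = 80
P_5→P_1: (-7)(-11) − (-14)(5) = 147
Σ = 154
Area = |Σ|/2 = 77.
Hole:
Apply the surveyor's formula: 2A = Σ (x_i·y_{i+1} − x_{i+1}·y_i), indices taken mod 4.
Cross-terms: -12, -12, 9, 23  ⇒  Σ = 8
Area = |Σ|/2 = 4.
Net area = 77 − 4 = 73.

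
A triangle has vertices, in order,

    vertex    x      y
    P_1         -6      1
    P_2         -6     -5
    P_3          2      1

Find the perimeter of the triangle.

|P_1P_2| = √((0)² + (-6)²) = √36 = 6
|P_2P_3| = √((8)² + (6)²) = √100 = 10
|P_3P_1| = √((-8)² + (0)²) = √64 = 8
Perimeter = 6 + 10 + 8 = 24.

24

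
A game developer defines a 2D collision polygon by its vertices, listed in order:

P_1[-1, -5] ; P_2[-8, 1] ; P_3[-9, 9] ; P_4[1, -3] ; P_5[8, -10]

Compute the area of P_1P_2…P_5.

61

Apply the shoelace (surveyor's) formula: 2A = Σ (x_i·y_{i+1} − x_{i+1}·y_i), indices taken mod 5.
Σ = (-41) + (-63) + (18) + (14) + (-50) = -122
Area = |Σ|/2 = 61.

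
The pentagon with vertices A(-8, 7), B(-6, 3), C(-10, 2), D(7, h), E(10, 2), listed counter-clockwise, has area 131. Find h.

-7

Write out the shoelace sum; only the two edges meeting at D involve h:
2·Area = [((-10)·h − 7·2) + (7·2 − 10·h)] + 122
       = -20·h + 122 = 262
⇒ h = -7.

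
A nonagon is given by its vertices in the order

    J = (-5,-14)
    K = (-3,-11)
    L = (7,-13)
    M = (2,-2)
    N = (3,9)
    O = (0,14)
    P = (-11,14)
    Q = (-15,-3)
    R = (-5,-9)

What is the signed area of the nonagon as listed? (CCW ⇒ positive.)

Apply the surveyor's formula: 2A = Σ (x_i·y_{i+1} − x_{i+1}·y_i), indices taken mod 9.
J→K: (-5)(-11) − (-3)(-14) = 13
K→L: (-3)(-13) − (7)(-11) = 116
L→M: (7)(-2) − (2)(-13) = 12
M→N: (2)(9) − (3)(-2) = 24
N→O: (3)(14) − (0)(9) = 42
O→P: (0)(14) − (-11)(14) = 154
P→Q: (-11)(-3) − (-15)(14) = 243
Q→R: (-15)(-9) − (-5)(-3) = 120
R→J: (-5)(-14) − (-5)(-9) = 25
Σ = 749
Signed area = Σ/2 = 374.5 (positive ⇒ counter-clockwise traversal).

374.5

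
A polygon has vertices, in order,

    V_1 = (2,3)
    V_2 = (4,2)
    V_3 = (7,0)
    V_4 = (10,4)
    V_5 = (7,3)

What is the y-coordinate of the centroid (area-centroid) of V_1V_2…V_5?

Apply the surveyor's formula. First the cross-terms c_i = x_i·y_{i+1} − x_{i+1}·y_i:
  -8, -14, 28, 2, 15  ⇒  2A = 23, A = 11.5.
Then Σ (y_i + y_{i+1})·c_i = 148, so ȳ = 148 / (6·11.5) = 148/69.

148/69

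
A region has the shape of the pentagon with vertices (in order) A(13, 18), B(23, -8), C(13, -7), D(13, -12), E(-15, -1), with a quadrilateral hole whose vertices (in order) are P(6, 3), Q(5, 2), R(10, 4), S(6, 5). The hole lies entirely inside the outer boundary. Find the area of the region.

Outer boundary:
Σ = (-518) + (-57) + (-65) + (-193) + (-257) = -1090
Area = |Σ|/2 = 545.
Hole:
Cross-terms: -3, 0, 26, -12  ⇒  Σ = 11
Area = |Σ|/2 = 5.5.
Net area = 545 − 5.5 = 539.5.

539.5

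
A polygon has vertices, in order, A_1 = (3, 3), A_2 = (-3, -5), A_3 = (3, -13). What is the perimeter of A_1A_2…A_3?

|A_1A_2| = √((-6)² + (-8)²) = √100 = 10
|A_2A_3| = √((6)² + (-8)²) = √100 = 10
|A_3A_1| = √((0)² + (16)²) = √256 = 16
Perimeter = 10 + 10 + 16 = 36.

36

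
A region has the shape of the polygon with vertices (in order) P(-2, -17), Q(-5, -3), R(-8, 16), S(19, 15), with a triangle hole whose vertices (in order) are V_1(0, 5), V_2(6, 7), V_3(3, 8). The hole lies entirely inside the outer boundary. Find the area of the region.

Outer boundary:
Apply the surveyor's formula: 2A = Σ (x_i·y_{i+1} − x_{i+1}·y_i), indices taken mod 4.
Σ = (-79) + (-104) + (-424) + (-293) = -900
Area = |Σ|/2 = 450.
Hole:
Apply the shoelace (surveyor's) formula: 2A = Σ (x_i·y_{i+1} − x_{i+1}·y_i), indices taken mod 3.
Σ = (-30) + (27) + (15) = 12
Area = |Σ|/2 = 6.
Net area = 450 − 6 = 444.

444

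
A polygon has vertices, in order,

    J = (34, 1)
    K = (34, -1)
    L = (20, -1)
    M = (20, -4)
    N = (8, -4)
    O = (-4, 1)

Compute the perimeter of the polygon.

|JK| = √((0)² + (-2)²) = √4 = 2
|KL| = √((-14)² + (0)²) = √196 = 14
|LM| = √((0)² + (-3)²) = √9 = 3
|MN| = √((-12)² + (0)²) = √144 = 12
|NO| = √((-12)² + (5)²) = √169 = 13
|OJ| = √((38)² + (0)²) = √1444 = 38
Perimeter = 2 + 14 + 3 + 12 + 13 + 38 = 82.

82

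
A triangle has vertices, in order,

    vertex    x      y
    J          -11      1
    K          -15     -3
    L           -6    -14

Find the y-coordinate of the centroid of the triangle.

-16/3

Apply the shoelace formula. First the cross-terms c_i = x_i·y_{i+1} − x_{i+1}·y_i:
  48, 192, -160  ⇒  2A = 80, A = 40.
Then Σ (y_i + y_{i+1})·c_i = -1280, so ȳ = -1280 / (6·40) = -16/3.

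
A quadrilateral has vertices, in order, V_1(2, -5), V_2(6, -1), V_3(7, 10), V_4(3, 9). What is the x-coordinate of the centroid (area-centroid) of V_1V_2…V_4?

84/19

Apply Gauss's area formula. First the cross-terms c_i = x_i·y_{i+1} − x_{i+1}·y_i:
  28, 67, 33, -33  ⇒  2A = 95, A = 47.5.
Then Σ (x_i + x_{i+1})·c_i = 1260, so x̄ = 1260 / (6·47.5) = 84/19.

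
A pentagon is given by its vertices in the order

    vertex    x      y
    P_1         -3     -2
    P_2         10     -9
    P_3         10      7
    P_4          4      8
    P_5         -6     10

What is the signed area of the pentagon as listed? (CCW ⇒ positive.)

Apply the surveyor's formula: 2A = Σ (x_i·y_{i+1} − x_{i+1}·y_i), indices taken mod 5.
Σ = (47) + (160) + (52) + (88) + (42) = 389
Signed area = Σ/2 = 194.5 (positive ⇒ counter-clockwise traversal).

194.5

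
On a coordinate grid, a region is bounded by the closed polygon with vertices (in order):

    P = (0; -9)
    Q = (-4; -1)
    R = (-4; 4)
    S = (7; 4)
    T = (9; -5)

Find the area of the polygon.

126

Apply the shoelace formula: 2A = Σ (x_i·y_{i+1} − x_{i+1}·y_i), indices taken mod 5.
Cross-terms: -36, -20, -44, -71, -81  ⇒  Σ = -252
Area = |Σ|/2 = 126.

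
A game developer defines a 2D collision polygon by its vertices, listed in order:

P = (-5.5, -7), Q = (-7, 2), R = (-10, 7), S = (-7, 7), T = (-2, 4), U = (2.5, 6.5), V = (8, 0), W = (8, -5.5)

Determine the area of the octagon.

Apply the shoelace (surveyor's) formula: 2A = Σ (x_i·y_{i+1} − x_{i+1}·y_i), indices taken mod 8.
Cross-terms: -60, -29, -21, -14, -23, -52, -44, -86.25  ⇒  Σ = -329.25
Area = |Σ|/2 = 164.625.

164.625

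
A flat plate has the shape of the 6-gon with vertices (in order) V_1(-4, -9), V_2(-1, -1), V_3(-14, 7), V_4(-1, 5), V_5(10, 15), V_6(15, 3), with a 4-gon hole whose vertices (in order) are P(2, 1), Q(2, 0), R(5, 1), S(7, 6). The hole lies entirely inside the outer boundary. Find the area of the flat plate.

227

Outer boundary:
Apply Gauss's area formula: 2A = Σ (x_i·y_{i+1} − x_{i+1}·y_i), indices taken mod 6.
Σ = (-5) + (-21) + (-63) + (-65) + (-195) + (-123) = -472
Area = |Σ|/2 = 236.
Hole:
Apply the surveyor's formula: 2A = Σ (x_i·y_{i+1} − x_{i+1}·y_i), indices taken mod 4.
P→Q: (2)(0) − (2)(1) = -2
Q→R: (2)(1) − (5)(0) = 2
R→S: (5)(6) − (7)(1) = 23
S→P: (7)(1) − (2)(6) = -5
Σ = 18
Area = |Σ|/2 = 9.
Net area = 236 − 9 = 227.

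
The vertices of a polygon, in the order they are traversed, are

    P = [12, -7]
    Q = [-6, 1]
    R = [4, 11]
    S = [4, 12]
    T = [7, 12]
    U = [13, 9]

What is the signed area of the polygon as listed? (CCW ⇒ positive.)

-212

Apply the shoelace (surveyor's) formula: 2A = Σ (x_i·y_{i+1} − x_{i+1}·y_i), indices taken mod 6.
P→Q: (12)(1) − (-6)(-7) = -30
Q→R: (-6)(11) − (4)(1) = -70
R→S: (4)(12) − (4)(11) = 4
S→T: (4)(12) − (7)(12) = -36
T→U: (7)(9) − (13)(12) = -93
U→P: (13)(-7) − (12)(9) = -199
Σ = -424
Signed area = Σ/2 = -212 (negative ⇒ clockwise traversal).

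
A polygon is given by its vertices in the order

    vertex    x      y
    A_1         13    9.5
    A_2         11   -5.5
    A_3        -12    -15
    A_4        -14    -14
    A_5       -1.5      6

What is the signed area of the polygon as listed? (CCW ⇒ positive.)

-323.125

Σ = (-176) + (-231) + (-42) + (-105) + (-92.25) = -646.25
Signed area = Σ/2 = -323.125 (negative ⇒ clockwise traversal).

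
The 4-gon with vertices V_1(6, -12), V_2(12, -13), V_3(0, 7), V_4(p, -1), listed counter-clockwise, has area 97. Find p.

-2

The doubled signed area Σ (x_i y_{i+1} − x_{i+1} y_i) is linear in p.
With p=0 it equals 156; the coefficient of p is -19 (from the two edges through V_4).
So -19·p + 156 = 2·97 = 194 ⇒ p = -2.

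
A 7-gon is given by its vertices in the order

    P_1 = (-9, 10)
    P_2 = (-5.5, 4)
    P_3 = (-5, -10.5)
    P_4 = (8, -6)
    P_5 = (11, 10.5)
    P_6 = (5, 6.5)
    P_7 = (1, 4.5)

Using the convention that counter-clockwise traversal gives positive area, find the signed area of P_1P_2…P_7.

223.125

Apply the shoelace formula: 2A = Σ (x_i·y_{i+1} − x_{i+1}·y_i), indices taken mod 7.
Σ = (19) + (77.75) + (114) + (150) + (19) + (16) + (50.5) = 446.25
Signed area = Σ/2 = 223.125 (positive ⇒ counter-clockwise traversal).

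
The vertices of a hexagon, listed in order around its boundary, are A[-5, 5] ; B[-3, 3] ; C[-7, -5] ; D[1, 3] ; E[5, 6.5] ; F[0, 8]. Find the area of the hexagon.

45.75

Apply Gauss's area formula: 2A = Σ (x_i·y_{i+1} − x_{i+1}·y_i), indices taken mod 6.
A→B: (-5)(3) − (-3)(5) = 0
B→C: (-3)(-5) − (-7)(3) = 36
C→D: (-7)(3) − (1)(-5) = -16
D→E: (1)(6.5) − (5)(3) = -8.5
E→F: (5)(8) − (0)(6.5) = 40
F→A: (0)(5) − (-5)(8) = 40
Σ = 91.5
Area = |Σ|/2 = 45.75.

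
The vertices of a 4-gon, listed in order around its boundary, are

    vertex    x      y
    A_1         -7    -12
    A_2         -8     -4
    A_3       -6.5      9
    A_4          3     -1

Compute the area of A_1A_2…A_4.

Apply the shoelace formula: 2A = Σ (x_i·y_{i+1} − x_{i+1}·y_i), indices taken mod 4.
Cross-terms: -68, -98, -20.5, -43  ⇒  Σ = -229.5
Area = |Σ|/2 = 114.75.

114.75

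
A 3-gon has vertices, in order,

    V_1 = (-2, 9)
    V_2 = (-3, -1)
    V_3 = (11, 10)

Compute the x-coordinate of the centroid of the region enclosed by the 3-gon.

2

Apply the shoelace formula. First the cross-terms c_i = x_i·y_{i+1} − x_{i+1}·y_i:
  29, -19, 119  ⇒  2A = 129, A = 64.5.
Then Σ (x_i + x_{i+1})·c_i = 774, so x̄ = 774 / (6·64.5) = 2.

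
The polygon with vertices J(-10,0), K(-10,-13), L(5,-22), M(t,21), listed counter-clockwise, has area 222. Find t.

-13

Write out the shoelace sum; only the two edges meeting at M involve t:
2·Area = [(5·21 − t·(-22)) + (t·0 − (-10)·21)] + 415
       = 22·t + 730 = 444
⇒ t = -13.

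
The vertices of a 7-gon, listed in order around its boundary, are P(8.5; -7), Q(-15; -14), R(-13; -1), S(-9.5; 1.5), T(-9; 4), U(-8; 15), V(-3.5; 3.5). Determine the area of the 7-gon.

264.125

Apply the surveyor's formula: 2A = Σ (x_i·y_{i+1} − x_{i+1}·y_i), indices taken mod 7.
P→Q: (8.5)(-14) − (-15)(-7) = -224
Q→R: (-15)(-1) − (-13)(-14) = -167
R→S: (-13)(1.5) − (-9.5)(-1) = -29
S→T: (-9.5)(4) − (-9)(1.5) = -24.5
T→U: (-9)(15) − (-8)(4) = -103
U→V: (-8)(3.5) − (-3.5)(15) = 24.5
V→P: (-3.5)(-7) − (8.5)(3.5) = -5.25
Σ = -528.25
Area = |Σ|/2 = 264.125.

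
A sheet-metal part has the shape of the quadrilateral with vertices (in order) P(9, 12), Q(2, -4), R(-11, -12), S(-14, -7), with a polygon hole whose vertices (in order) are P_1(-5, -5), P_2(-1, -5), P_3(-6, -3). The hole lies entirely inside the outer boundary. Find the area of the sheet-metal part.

Outer boundary:
Apply the surveyor's formula: 2A = Σ (x_i·y_{i+1} − x_{i+1}·y_i), indices taken mod 4.
Σ = (-60) + (-68) + (-91) + (-105) = -324
Area = |Σ|/2 = 162.
Hole:
P_1→P_2: (-5)(-5) − (-1)(-5) = 20
P_2→P_3: (-1)(-3) − (-6)(-5) = -27
P_3→P_1: (-6)(-5) − (-5)(-3) = 15
Σ = 8
Area = |Σ|/2 = 4.
Net area = 162 − 4 = 158.

158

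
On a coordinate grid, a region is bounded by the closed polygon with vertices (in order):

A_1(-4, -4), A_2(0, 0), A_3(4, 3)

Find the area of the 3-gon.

Apply the shoelace (surveyor's) formula: 2A = Σ (x_i·y_{i+1} − x_{i+1}·y_i), indices taken mod 3.
Σ = (0) + (0) + (-4) = -4
Area = |Σ|/2 = 2.

2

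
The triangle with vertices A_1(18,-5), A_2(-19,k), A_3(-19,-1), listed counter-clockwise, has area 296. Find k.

Write out the shoelace sum; only the two edges meeting at A_2 involve k:
2·Area = [(18·k − (-19)·(-5)) + ((-19)·(-1) − (-19)·k)] + 113
       = 37·k + 37 = 592
⇒ k = 15.

15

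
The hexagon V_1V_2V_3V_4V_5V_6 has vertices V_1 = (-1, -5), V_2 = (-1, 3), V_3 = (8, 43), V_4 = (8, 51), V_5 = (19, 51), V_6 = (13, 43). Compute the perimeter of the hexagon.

|V_1V_2| = √((0)² + (8)²) = √64 = 8
|V_2V_3| = √((9)² + (40)²) = √1681 = 41
|V_3V_4| = √((0)² + (8)²) = √64 = 8
|V_4V_5| = √((11)² + (0)²) = √121 = 11
|V_5V_6| = √((-6)² + (-8)²) = √100 = 10
|V_6V_1| = √((-14)² + (-48)²) = √2500 = 50
Perimeter = 8 + 41 + 8 + 11 + 10 + 50 = 128.

128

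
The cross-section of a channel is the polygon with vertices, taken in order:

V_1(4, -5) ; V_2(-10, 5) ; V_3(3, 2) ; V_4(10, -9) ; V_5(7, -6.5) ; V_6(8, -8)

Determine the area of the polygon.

63

Apply the surveyor's formula: 2A = Σ (x_i·y_{i+1} − x_{i+1}·y_i), indices taken mod 6.
Σ = (-30) + (-35) + (-47) + (-2) + (-4) + (-8) = -126
Area = |Σ|/2 = 63.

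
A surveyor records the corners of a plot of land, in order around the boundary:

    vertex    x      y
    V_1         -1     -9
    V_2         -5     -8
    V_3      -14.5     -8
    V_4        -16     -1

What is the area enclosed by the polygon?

Apply the shoelace (surveyor's) formula: 2A = Σ (x_i·y_{i+1} − x_{i+1}·y_i), indices taken mod 4.
Σ = (-37) + (-76) + (-113.5) + (143) = -83.5
Area = |Σ|/2 = 41.75.

41.75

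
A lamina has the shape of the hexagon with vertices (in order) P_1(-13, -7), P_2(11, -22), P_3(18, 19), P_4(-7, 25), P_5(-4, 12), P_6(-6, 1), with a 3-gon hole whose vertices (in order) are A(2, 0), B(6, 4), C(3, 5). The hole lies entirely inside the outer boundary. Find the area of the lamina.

Outer boundary:
Apply the shoelace (surveyor's) formula: 2A = Σ (x_i·y_{i+1} − x_{i+1}·y_i), indices taken mod 6.
Σ = (363) + (605) + (583) + (16) + (68) + (55) = 1690
Area = |Σ|/2 = 845.
Hole:
Σ = (8) + (18) + (-10) = 16
Area = |Σ|/2 = 8.
Net area = 845 − 8 = 837.

837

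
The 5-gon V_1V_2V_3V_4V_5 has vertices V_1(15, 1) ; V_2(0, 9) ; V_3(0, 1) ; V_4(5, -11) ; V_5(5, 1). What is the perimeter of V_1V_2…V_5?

|V_1V_2| = √((-15)² + (8)²) = √289 = 17
|V_2V_3| = √((0)² + (-8)²) = √64 = 8
|V_3V_4| = √((5)² + (-12)²) = √169 = 13
|V_4V_5| = √((0)² + (12)²) = √144 = 12
|V_5V_1| = √((10)² + (0)²) = √100 = 10
Perimeter = 17 + 8 + 13 + 12 + 10 = 60.

60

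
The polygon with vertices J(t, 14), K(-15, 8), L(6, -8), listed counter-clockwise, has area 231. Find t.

6

Write out the shoelace sum; only the two edges meeting at J involve t:
2·Area = [(6·14 − t·(-8)) + (t·8 − (-15)·14)] + 72
       = 16·t + 366 = 462
⇒ t = 6.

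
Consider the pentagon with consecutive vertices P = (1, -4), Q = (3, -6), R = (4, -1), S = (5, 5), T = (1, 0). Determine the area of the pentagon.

Apply the shoelace formula: 2A = Σ (x_i·y_{i+1} − x_{i+1}·y_i), indices taken mod 5.
Σ = (6) + (21) + (25) + (-5) + (-4) = 43
Area = |Σ|/2 = 21.5.

21.5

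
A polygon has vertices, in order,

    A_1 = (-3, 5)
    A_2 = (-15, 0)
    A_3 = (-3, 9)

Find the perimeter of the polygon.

|A_1A_2| = √((-12)² + (-5)²) = √169 = 13
|A_2A_3| = √((12)² + (9)²) = √225 = 15
|A_3A_1| = √((0)² + (-4)²) = √16 = 4
Perimeter = 13 + 15 + 4 = 32.

32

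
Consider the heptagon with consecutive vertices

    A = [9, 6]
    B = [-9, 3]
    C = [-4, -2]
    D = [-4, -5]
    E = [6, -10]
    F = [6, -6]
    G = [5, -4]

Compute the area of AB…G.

144.5

Σ = (81) + (30) + (12) + (70) + (24) + (6) + (66) = 289
Area = |Σ|/2 = 144.5.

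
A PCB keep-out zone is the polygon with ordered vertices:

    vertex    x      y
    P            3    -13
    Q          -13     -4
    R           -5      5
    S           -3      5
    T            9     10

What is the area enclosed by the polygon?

Apply the shoelace formula: 2A = Σ (x_i·y_{i+1} − x_{i+1}·y_i), indices taken mod 5.
Σ = (-181) + (-85) + (-10) + (-75) + (-147) = -498
Area = |Σ|/2 = 249.

249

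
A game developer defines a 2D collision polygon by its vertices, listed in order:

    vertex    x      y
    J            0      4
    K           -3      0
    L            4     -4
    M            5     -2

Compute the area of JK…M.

28

Cross-terms: 12, 12, 12, 20  ⇒  Σ = 56
Area = |Σ|/2 = 28.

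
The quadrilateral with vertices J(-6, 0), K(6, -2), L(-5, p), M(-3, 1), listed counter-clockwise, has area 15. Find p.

The doubled signed area Σ (x_i y_{i+1} − x_{i+1} y_i) is linear in p.
With p=0 it equals 3; the coefficient of p is 9 (from the two edges through L).
So 9·p + 3 = 2·15 = 30 ⇒ p = 3.

3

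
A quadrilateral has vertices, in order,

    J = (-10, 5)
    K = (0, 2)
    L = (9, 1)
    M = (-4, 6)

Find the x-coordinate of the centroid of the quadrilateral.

-58/45

Apply the surveyor's formula. First the cross-terms c_i = x_i·y_{i+1} − x_{i+1}·y_i:
  -20, -18, 58, 40  ⇒  2A = 60, A = 30.
Then Σ (x_i + x_{i+1})·c_i = -232, so x̄ = -232 / (6·30) = -58/45.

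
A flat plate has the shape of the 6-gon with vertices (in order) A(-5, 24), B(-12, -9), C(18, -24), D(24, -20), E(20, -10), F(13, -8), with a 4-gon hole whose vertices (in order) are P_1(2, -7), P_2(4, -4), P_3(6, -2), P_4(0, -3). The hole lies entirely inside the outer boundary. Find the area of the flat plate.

688.5

Outer boundary:
A→B: (-5)(-9) − (-12)(24) = 333
B→C: (-12)(-24) − (18)(-9) = 450
C→D: (18)(-20) − (24)(-24) = 216
D→E: (24)(-10) − (20)(-20) = 160
E→F: (20)(-8) − (13)(-10) = -30
F→A: (13)(24) − (-5)(-8) = 272
Σ = 1401
Area = |Σ|/2 = 700.5.
Hole:
P_1→P_2: (2)(-4) − (4)(-7) = 20
P_2→P_3: (4)(-2) − (6)(-4) = 16
P_3→P_4: (6)(-3) − (0)(-2) = -18
P_4→P_1: (0)(-7) − (2)(-3) = 6
Σ = 24
Area = |Σ|/2 = 12.
Net area = 700.5 − 12 = 688.5.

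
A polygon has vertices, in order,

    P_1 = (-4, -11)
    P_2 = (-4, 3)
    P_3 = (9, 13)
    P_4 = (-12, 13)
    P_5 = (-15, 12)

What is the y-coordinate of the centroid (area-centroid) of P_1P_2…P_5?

Apply the shoelace formula. First the cross-terms c_i = x_i·y_{i+1} − x_{i+1}·y_i:
  -56, -79, 273, 51, 213  ⇒  2A = 402, A = 201.
Then Σ (y_i + y_{i+1})·c_i = 7770, so ȳ = 7770 / (6·201) = 1295/201.

1295/201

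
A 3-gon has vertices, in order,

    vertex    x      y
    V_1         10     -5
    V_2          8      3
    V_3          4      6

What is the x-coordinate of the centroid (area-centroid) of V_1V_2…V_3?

Apply Gauss's area formula. First the cross-terms c_i = x_i·y_{i+1} − x_{i+1}·y_i:
  70, 36, -80  ⇒  2A = 26, A = 13.
Then Σ (x_i + x_{i+1})·c_i = 572, so x̄ = 572 / (6·13) = 22/3.

22/3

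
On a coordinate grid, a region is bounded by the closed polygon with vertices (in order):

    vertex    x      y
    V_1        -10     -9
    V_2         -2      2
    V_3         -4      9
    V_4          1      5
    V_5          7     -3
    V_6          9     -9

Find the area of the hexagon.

Apply Gauss's area formula: 2A = Σ (x_i·y_{i+1} − x_{i+1}·y_i), indices taken mod 6.
Σ = (-38) + (-10) + (-29) + (-38) + (-36) + (-171) = -322
Area = |Σ|/2 = 161.

161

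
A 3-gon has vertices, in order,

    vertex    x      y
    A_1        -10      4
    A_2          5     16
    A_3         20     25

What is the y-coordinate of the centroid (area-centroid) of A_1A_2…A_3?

Apply the shoelace formula. First the cross-terms c_i = x_i·y_{i+1} − x_{i+1}·y_i:
  -180, -195, 330  ⇒  2A = -45, A = -22.5.
Then Σ (y_i + y_{i+1})·c_i = -2025, so ȳ = -2025 / (6·(-22.5)) = 15.

15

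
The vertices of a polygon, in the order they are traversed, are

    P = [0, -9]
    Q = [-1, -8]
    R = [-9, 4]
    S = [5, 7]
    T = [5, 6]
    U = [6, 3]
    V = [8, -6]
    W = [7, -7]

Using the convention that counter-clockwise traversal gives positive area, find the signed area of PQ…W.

P→Q: (0)(-8) − (-1)(-9) = -9
Q→R: (-1)(4) − (-9)(-8) = -76
R→S: (-9)(7) − (5)(4) = -83
S→T: (5)(6) − (5)(7) = -5
T→U: (5)(3) − (6)(6) = -21
U→V: (6)(-6) − (8)(3) = -60
V→W: (8)(-7) − (7)(-6) = -14
W→P: (7)(-9) − (0)(-7) = -63
Σ = -331
Signed area = Σ/2 = -165.5 (negative ⇒ clockwise traversal).

-165.5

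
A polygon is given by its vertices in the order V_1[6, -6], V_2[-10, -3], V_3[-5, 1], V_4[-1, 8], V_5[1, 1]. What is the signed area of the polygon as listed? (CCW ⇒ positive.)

Apply the shoelace formula: 2A = Σ (x_i·y_{i+1} − x_{i+1}·y_i), indices taken mod 5.
V_1→V_2: (6)(-3) − (-10)(-6) = -78
V_2→V_3: (-10)(1) − (-5)(-3) = -25
V_3→V_4: (-5)(8) − (-1)(1) = -39
V_4→V_5: (-1)(1) − (1)(8) = -9
V_5→V_1: (1)(-6) − (6)(1) = -12
Σ = -163
Signed area = Σ/2 = -81.5 (negative ⇒ clockwise traversal).

-81.5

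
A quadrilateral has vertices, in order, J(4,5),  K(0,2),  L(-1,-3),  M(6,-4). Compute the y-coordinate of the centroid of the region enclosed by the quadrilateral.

Apply the surveyor's formula. First the cross-terms c_i = x_i·y_{i+1} − x_{i+1}·y_i:
  8, 2, 22, 46  ⇒  2A = 78, A = 39.
Then Σ (y_i + y_{i+1})·c_i = -54, so ȳ = -54 / (6·39) = -3/13.

-3/13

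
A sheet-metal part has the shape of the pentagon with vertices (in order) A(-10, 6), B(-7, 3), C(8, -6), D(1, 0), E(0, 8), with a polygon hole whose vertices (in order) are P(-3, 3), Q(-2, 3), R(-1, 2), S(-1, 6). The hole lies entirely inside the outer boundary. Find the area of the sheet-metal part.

Outer boundary:
Σ = (12) + (18) + (6) + (8) + (80) = 124
Area = |Σ|/2 = 62.
Hole:
Cross-terms: -3, -1, -4, 15  ⇒  Σ = 7
Area = |Σ|/2 = 3.5.
Net area = 62 − 3.5 = 58.5.

58.5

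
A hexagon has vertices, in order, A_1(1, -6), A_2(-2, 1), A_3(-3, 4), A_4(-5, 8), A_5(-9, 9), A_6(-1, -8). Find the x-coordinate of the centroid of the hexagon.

-560/153

Apply the surveyor's formula. First the cross-terms c_i = x_i·y_{i+1} − x_{i+1}·y_i:
  -11, -5, -4, 27, 81, 14  ⇒  2A = 102, A = 51.
Then Σ (x_i + x_{i+1})·c_i = -1120, so x̄ = -1120 / (6·51) = -560/153.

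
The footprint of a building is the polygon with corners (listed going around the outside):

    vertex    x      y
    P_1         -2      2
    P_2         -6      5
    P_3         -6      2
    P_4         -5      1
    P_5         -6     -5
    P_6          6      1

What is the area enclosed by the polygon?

46.5

Apply the shoelace formula: 2A = Σ (x_i·y_{i+1} − x_{i+1}·y_i), indices taken mod 6.
Cross-terms: 2, 18, 4, 31, 24, 14  ⇒  Σ = 93
Area = |Σ|/2 = 46.5.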